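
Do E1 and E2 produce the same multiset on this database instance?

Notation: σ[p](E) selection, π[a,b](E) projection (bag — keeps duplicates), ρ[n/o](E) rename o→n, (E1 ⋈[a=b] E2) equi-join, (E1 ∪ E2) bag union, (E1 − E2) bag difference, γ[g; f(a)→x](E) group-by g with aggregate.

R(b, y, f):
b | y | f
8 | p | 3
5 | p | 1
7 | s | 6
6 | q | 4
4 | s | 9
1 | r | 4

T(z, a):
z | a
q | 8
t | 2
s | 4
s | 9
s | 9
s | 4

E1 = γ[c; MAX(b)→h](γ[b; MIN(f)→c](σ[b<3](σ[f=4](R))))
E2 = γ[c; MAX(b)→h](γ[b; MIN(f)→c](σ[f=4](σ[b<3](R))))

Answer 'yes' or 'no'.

E1 row counts bottom-up:
  R → 6
  σ[f=4](R) → 2
  σ[b<3](σ[f=4](R)) → 1
  γ[b; MIN(f)→c](σ[b<3](σ[f=4](R))) → 1
  γ[c; MAX(b)→h](γ[b; MIN(f)→c](σ[b<3](σ[f=4](R)))) → 1
E2 row counts bottom-up:
  R → 6
  σ[b<3](R) → 1
  σ[f=4](σ[b<3](R)) → 1
  γ[b; MIN(f)→c](σ[f=4](σ[b<3](R))) → 1
  γ[c; MAX(b)→h](γ[b; MIN(f)→c](σ[f=4](σ[b<3](R)))) → 1

E1 and E2 produce the same multiset:
c | h
4 | 1

yes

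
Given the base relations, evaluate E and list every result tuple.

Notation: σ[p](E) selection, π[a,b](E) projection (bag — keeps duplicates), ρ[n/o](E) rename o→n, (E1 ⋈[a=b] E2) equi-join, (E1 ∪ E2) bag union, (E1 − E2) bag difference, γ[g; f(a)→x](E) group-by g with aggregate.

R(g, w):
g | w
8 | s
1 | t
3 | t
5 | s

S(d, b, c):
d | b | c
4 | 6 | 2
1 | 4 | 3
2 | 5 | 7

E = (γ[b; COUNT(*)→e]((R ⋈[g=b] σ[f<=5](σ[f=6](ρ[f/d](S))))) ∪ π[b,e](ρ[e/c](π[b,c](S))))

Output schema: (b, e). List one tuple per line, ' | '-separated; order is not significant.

Stepwise |·|:
  R → 4
  S → 3
  ρ[f/d](S) → 3
  σ[f=6](ρ[f/d](S)) → 0
  σ[f<=5](σ[f=6](ρ[f/d](S))) → 0
  (R ⋈[g=b] σ[f<=5](σ[f=6](ρ[f/d](S)))) → 0
  γ[b; COUNT(*)→e]((R ⋈[g=b] σ[f<=5](σ[f=6](ρ[f/d](S))))) → 0
  S → 3
  π[b,c](S) → 3
  ρ[e/c](π[b,c](S)) → 3
  π[b,e](ρ[e/c](π[b,c](S))) → 3
  (γ[b; COUNT(*)→e]((R ⋈[g=b] σ[f<=5](σ[f=6](ρ[f/d](S))))) ∪ π[b,e](ρ[e/c](π[b,c](S)))) → 3

== RESULT ==
b | e
4 | 3
5 | 7
6 | 2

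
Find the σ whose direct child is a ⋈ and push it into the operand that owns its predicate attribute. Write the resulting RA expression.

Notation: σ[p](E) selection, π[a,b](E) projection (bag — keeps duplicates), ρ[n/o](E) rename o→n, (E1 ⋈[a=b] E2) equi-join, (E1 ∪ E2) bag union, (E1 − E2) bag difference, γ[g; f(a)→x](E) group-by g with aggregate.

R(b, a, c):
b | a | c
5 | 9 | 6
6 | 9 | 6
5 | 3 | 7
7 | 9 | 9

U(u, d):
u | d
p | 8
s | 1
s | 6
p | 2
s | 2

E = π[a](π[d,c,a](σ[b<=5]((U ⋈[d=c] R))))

σ filters on b, owned by the right side.
E' = π[a](π[d,c,a]((U ⋈[d=c] σ[b<=5](R))))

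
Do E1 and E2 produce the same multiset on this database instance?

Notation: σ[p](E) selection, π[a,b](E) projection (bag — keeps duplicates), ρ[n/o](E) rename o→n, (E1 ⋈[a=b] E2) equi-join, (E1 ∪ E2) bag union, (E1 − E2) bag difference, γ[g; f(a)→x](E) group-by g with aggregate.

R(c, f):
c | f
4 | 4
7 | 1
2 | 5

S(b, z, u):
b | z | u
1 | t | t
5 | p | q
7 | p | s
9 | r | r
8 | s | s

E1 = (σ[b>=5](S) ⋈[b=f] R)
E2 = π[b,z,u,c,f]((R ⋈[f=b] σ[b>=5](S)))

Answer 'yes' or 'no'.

E1 subexpression sizes:
  S → 5
  σ[b>=5](S) → 4
  R → 3
  (σ[b>=5](S) ⋈[b=f] R) → 1
E2 subexpression sizes:
  R → 3
  S → 5
  σ[b>=5](S) → 4
  (R ⋈[f=b] σ[b>=5](S)) → 1
  π[b,z,u,c,f]((R ⋈[f=b] σ[b>=5](S))) → 1

E1 and E2 produce the same multiset:
b | z | u | c | f
5 | p | q | 2 | 5

yes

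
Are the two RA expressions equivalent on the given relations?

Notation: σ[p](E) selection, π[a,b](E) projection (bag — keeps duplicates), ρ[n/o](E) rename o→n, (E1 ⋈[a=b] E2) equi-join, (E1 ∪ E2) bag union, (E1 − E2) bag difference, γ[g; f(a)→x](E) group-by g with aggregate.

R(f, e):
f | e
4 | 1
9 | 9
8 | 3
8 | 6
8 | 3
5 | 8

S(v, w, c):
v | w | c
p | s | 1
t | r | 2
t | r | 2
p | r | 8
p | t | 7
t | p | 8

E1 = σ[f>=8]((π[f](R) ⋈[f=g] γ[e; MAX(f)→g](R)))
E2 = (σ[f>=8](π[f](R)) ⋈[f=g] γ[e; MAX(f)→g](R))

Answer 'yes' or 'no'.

E1 row counts bottom-up:
  R → 6
  π[f](R) → 6
  R → 6
  γ[e; MAX(f)→g](R) → 5
  (π[f](R) ⋈[f=g] γ[e; MAX(f)→g](R)) → 9
  σ[f>=8]((π[f](R) ⋈[f=g] γ[e; MAX(f)→g](R))) → 7
E2 row counts bottom-up:
  R → 6
  π[f](R) → 6
  σ[f>=8](π[f](R)) → 4
  R → 6
  γ[e; MAX(f)→g](R) → 5
  (σ[f>=8](π[f](R)) ⋈[f=g] γ[e; MAX(f)→g](R)) → 7

E1 and E2 produce the same multiset:
f | e | g
8 | 3 | 8
8 | 3 | 8
8 | 3 | 8
8 | 6 | 8
8 | 6 | 8
8 | 6 | 8
9 | 9 | 9

yes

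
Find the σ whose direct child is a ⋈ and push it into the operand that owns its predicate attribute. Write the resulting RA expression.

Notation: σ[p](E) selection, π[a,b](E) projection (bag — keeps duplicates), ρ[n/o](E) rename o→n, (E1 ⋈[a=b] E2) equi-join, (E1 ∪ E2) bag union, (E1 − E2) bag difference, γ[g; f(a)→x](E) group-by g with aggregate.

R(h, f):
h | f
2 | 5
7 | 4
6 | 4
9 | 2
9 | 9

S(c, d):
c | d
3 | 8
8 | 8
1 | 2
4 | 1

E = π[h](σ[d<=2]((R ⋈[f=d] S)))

σ filters on d, owned by the right side.
E' = π[h]((R ⋈[f=d] σ[d<=2](S)))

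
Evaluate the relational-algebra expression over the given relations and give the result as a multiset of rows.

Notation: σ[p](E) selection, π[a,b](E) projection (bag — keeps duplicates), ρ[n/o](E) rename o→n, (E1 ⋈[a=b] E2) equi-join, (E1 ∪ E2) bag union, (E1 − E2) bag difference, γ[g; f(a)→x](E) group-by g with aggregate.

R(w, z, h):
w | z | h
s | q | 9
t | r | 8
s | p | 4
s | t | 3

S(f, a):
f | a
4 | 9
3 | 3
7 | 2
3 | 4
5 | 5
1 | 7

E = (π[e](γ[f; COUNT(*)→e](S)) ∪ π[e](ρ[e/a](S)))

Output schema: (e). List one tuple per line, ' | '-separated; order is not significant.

Per-node cardinality:
  S → 6
  γ[f; COUNT(*)→e](S) → 5
  π[e](γ[f; COUNT(*)→e](S)) → 5
  S → 6
  ρ[e/a](S) → 6
  π[e](ρ[e/a](S)) → 6
  (π[e](γ[f; COUNT(*)→e](S)) ∪ π[e](ρ[e/a](S))) → 11

== RESULT ==
e
1
1
1
1
2
2
3
4
5
7
9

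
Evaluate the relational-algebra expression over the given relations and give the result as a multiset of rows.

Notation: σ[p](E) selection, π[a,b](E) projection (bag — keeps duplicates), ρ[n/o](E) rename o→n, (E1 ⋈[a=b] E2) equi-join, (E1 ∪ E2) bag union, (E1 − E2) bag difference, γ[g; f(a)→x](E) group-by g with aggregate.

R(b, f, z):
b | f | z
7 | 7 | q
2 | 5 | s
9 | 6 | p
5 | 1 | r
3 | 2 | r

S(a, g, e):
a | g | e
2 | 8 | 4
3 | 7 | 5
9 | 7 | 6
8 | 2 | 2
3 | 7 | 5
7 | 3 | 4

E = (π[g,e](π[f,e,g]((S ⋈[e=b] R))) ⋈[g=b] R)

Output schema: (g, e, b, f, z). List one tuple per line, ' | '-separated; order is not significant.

Stepwise |·|:
  S → 6
  R → 5
  (S ⋈[e=b] R) → 3
  π[f,e,g]((S ⋈[e=b] R)) → 3
  π[g,e](π[f,e,g]((S ⋈[e=b] R))) → 3
  R → 5
  (π[g,e](π[f,e,g]((S ⋈[e=b] R))) ⋈[g=b] R) → 3

== RESULT ==
g | e | b | f | z
2 | 2 | 2 | 5 | s
7 | 5 | 7 | 7 | q
7 | 5 | 7 | 7 | q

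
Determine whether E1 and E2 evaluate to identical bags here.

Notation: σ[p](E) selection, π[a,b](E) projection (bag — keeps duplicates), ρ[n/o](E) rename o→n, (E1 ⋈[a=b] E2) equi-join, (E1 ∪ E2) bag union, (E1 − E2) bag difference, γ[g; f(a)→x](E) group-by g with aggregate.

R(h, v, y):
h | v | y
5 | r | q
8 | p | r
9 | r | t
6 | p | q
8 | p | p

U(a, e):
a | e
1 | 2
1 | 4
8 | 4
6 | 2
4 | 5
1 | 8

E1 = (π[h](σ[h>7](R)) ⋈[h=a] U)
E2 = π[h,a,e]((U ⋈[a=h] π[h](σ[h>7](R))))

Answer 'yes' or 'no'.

E1 subexpression sizes:
  R → 5
  σ[h>7](R) → 3
  π[h](σ[h>7](R)) → 3
  U → 6
  (π[h](σ[h>7](R)) ⋈[h=a] U) → 2
E2 subexpression sizes:
  U → 6
  R → 5
  σ[h>7](R) → 3
  π[h](σ[h>7](R)) → 3
  (U ⋈[a=h] π[h](σ[h>7](R))) → 2
  π[h,a,e]((U ⋈[a=h] π[h](σ[h>7](R)))) → 2

E1 and E2 produce the same multiset:
h | a | e
8 | 8 | 4
8 | 8 | 4

yes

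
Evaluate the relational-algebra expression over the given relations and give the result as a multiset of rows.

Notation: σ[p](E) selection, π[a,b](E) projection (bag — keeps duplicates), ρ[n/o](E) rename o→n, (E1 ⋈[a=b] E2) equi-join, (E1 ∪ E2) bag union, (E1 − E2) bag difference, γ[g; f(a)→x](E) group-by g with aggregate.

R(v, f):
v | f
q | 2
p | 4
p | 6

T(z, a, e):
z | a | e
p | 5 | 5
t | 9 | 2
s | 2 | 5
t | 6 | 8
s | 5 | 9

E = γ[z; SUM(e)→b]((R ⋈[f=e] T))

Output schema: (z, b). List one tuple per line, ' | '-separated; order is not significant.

Row counts bottom-up:
  R → 3
  T → 5
  (R ⋈[f=e] T) → 1
  γ[z; SUM(e)→b]((R ⋈[f=e] T)) → 1

== RESULT ==
z | b
t | 2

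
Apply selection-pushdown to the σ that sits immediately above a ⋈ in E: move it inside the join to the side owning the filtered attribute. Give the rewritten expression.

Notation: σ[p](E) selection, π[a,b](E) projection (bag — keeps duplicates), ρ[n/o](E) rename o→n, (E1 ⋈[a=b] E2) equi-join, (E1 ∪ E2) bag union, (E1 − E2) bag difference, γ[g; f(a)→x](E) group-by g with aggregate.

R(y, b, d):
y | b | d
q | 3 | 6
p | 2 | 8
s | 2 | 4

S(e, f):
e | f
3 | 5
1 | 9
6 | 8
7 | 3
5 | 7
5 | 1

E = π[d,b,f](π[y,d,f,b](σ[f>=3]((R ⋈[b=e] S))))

σ filters on f, owned by the right side.
E' = π[d,b,f](π[y,d,f,b]((R ⋈[b=e] σ[f>=3](S))))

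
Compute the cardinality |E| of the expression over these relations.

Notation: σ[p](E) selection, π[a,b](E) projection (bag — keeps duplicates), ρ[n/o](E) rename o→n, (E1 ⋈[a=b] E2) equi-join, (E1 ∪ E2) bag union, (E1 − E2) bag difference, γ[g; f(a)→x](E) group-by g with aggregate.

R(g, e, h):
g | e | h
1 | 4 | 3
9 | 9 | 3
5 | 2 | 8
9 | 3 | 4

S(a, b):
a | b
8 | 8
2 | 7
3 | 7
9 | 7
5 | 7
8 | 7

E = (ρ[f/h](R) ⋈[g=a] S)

Stepwise |·|:
  R → 4
  ρ[f/h](R) → 4
  S → 6
  (ρ[f/h](R) ⋈[g=a] S) → 3

|E| = 3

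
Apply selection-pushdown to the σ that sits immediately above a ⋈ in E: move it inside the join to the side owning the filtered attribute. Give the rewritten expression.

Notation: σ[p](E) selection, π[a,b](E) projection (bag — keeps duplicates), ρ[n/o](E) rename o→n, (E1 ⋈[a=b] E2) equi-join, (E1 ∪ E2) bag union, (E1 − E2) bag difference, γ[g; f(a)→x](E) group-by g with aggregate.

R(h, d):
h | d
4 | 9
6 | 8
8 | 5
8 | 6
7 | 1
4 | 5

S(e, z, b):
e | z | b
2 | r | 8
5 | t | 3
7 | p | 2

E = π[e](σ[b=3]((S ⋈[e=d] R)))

σ filters on b, owned by the left side.
E' = π[e]((σ[b=3](S) ⋈[e=d] R))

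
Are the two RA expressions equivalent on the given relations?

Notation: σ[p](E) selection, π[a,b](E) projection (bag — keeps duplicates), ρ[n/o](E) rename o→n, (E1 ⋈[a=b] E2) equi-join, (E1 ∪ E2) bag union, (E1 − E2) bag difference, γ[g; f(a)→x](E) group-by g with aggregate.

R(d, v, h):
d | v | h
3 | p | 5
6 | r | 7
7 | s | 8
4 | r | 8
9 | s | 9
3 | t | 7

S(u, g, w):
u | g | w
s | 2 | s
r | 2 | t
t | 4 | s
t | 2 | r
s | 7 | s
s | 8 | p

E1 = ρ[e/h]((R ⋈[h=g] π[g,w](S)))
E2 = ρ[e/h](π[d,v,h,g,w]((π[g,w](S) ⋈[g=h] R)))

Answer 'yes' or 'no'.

E1 row counts bottom-up:
  R → 6
  S → 6
  π[g,w](S) → 6
  (R ⋈[h=g] π[g,w](S)) → 4
  ρ[e/h]((R ⋈[h=g] π[g,w](S))) → 4
E2 row counts bottom-up:
  S → 6
  π[g,w](S) → 6
  R → 6
  (π[g,w](S) ⋈[g=h] R) → 4
  π[d,v,h,g,w]((π[g,w](S) ⋈[g=h] R)) → 4
  ρ[e/h](π[d,v,h,g,w]((π[g,w](S) ⋈[g=h] R))) → 4

E1 and E2 produce the same multiset:
d | v | e | g | w
3 | t | 7 | 7 | s
4 | r | 8 | 8 | p
6 | r | 7 | 7 | s
7 | s | 8 | 8 | p

yes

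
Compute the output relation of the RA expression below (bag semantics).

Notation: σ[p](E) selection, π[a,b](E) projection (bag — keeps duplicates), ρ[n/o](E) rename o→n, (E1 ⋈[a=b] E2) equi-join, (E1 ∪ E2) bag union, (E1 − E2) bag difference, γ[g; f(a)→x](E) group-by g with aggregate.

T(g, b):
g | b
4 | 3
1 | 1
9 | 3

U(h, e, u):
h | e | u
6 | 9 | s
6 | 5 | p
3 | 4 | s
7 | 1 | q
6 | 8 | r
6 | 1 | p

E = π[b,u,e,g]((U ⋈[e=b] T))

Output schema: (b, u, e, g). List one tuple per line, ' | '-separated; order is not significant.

Stepwise |·|:
  U → 6
  T → 3
  (U ⋈[e=b] T) → 2
  π[b,u,e,g]((U ⋈[e=b] T)) → 2

== RESULT ==
b | u | e | g
1 | p | 1 | 1
1 | q | 1 | 1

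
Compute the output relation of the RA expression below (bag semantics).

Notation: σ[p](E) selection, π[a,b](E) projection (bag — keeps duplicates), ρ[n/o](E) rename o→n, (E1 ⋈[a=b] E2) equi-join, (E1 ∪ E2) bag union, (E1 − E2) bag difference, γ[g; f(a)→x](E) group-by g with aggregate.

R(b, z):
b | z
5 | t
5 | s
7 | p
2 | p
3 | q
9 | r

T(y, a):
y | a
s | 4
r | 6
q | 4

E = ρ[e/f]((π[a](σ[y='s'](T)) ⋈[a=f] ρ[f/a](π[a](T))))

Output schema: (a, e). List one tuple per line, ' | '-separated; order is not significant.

Subexpression sizes:
  T → 3
  σ[y='s'](T) → 1
  π[a](σ[y='s'](T)) → 1
  T → 3
  π[a](T) → 3
  ρ[f/a](π[a](T)) → 3
  (π[a](σ[y='s'](T)) ⋈[a=f] ρ[f/a](π[a](T))) → 2
  ρ[e/f]((π[a](σ[y='s'](T)) ⋈[a=f] ρ[f/a](π[a](T)))) → 2

== RESULT ==
a | e
4 | 4
4 | 4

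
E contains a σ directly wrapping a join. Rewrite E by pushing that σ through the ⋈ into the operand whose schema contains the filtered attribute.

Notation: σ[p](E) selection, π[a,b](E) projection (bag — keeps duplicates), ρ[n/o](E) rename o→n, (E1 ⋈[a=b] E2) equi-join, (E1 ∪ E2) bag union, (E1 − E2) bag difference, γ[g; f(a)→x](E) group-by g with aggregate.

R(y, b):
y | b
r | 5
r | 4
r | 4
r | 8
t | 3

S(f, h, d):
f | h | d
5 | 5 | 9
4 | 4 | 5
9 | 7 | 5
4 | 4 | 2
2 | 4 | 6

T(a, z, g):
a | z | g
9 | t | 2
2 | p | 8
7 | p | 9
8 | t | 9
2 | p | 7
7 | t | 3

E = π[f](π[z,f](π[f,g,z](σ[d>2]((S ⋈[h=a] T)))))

σ filters on d, owned by the left side.
E' = π[f](π[z,f](π[f,g,z]((σ[d>2](S) ⋈[h=a] T))))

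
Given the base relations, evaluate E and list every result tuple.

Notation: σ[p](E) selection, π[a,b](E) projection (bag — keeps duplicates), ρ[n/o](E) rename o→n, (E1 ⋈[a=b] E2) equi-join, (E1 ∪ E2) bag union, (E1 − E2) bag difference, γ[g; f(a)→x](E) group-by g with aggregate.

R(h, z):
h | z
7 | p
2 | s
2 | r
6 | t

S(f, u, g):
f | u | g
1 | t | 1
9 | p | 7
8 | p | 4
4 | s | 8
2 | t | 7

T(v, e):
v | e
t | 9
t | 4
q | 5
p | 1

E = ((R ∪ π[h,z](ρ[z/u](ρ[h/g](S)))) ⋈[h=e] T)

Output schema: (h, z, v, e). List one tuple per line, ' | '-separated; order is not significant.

Per-node cardinality:
  R → 4
  S → 5
  ρ[h/g](S) → 5
  ρ[z/u](ρ[h/g](S)) → 5
  π[h,z](ρ[z/u](ρ[h/g](S))) → 5
  (R ∪ π[h,z](ρ[z/u](ρ[h/g](S)))) → 9
  T → 4
  ((R ∪ π[h,z](ρ[z/u](ρ[h/g](S)))) ⋈[h=e] T) → 2

== RESULT ==
h | z | v | e
1 | t | p | 1
4 | p | t | 4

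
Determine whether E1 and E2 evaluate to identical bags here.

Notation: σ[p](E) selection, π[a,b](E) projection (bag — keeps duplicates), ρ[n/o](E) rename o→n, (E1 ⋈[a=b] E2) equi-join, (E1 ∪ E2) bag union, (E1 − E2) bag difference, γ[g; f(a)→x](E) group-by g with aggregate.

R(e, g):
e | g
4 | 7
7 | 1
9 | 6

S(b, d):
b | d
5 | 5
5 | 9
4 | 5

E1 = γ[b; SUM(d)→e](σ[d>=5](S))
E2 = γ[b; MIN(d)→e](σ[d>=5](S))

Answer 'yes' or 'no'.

E1 per-node cardinality:
  S → 3
  σ[d>=5](S) → 3
  γ[b; SUM(d)→e](σ[d>=5](S)) → 2
E2 per-node cardinality:
  S → 3
  σ[d>=5](S) → 3
  γ[b; MIN(d)→e](σ[d>=5](S)) → 2

E1 result:
b | e
4 | 5
5 | 14
E2 result:
b | e
4 | 5
5 | 5
Witness: (5, 14) appears 1× in E1 but 0× in E2.

no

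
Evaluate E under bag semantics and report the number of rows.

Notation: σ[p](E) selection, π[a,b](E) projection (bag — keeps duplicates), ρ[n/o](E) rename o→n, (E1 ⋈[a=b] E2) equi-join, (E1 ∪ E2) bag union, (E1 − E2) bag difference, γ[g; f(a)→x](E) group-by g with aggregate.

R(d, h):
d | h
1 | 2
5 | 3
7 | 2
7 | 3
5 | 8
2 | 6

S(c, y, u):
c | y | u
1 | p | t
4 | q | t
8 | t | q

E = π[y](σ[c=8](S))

Stepwise |·|:
  S → 3
  σ[c=8](S) → 1
  π[y](σ[c=8](S)) → 1

|E| = 1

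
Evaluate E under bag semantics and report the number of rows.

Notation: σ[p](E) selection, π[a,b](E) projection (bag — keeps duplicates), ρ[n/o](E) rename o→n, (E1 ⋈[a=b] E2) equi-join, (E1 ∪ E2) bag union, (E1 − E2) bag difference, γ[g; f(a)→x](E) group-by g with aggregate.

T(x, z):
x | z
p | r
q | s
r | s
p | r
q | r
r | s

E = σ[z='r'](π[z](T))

Row counts bottom-up:
  T → 6
  π[z](T) → 6
  σ[z='r'](π[z](T)) → 3

|E| = 3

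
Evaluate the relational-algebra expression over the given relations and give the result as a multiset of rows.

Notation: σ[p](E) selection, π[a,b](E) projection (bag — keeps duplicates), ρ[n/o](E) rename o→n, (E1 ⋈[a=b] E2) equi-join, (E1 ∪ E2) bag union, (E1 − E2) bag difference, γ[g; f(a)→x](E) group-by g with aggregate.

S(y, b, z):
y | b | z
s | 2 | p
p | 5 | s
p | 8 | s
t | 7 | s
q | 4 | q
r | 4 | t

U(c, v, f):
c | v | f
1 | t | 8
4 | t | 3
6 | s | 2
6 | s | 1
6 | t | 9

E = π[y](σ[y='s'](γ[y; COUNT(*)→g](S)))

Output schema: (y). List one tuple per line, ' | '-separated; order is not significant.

Per-node cardinality:
  S → 6
  γ[y; COUNT(*)→g](S) → 5
  σ[y='s'](γ[y; COUNT(*)→g](S)) → 1
  π[y](σ[y='s'](γ[y; COUNT(*)→g](S))) → 1

== RESULT ==
y
s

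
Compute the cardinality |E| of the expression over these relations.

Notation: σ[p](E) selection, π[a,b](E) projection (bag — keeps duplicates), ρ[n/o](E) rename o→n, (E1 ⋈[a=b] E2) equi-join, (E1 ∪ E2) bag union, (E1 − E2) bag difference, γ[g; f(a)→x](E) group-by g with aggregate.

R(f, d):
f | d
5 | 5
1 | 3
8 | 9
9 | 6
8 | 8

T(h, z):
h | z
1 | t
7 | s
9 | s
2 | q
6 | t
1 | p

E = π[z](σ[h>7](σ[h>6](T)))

Per-node cardinality:
  T → 6
  σ[h>6](T) → 2
  σ[h>7](σ[h>6](T)) → 1
  π[z](σ[h>7](σ[h>6](T))) → 1

|E| = 1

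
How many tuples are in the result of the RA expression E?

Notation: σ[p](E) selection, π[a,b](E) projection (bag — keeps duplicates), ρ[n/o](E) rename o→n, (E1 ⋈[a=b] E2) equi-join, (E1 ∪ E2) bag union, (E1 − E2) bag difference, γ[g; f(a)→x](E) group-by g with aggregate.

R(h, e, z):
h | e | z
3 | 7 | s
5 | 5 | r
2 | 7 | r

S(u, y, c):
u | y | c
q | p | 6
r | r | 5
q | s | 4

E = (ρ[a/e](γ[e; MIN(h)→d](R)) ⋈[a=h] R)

Stepwise |·|:
  R → 3
  γ[e; MIN(h)→d](R) → 2
  ρ[a/e](γ[e; MIN(h)→d](R)) → 2
  R → 3
  (ρ[a/e](γ[e; MIN(h)→d](R)) ⋈[a=h] R) → 1

|E| = 1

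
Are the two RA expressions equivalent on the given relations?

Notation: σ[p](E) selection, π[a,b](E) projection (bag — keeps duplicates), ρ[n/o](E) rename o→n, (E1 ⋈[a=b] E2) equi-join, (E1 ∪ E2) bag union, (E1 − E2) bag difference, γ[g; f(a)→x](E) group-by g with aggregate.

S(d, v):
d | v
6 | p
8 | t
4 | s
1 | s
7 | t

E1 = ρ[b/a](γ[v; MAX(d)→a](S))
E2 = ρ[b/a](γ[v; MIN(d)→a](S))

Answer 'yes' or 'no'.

E1 stepwise |·|:
  S → 5
  γ[v; MAX(d)→a](S) → 3
  ρ[b/a](γ[v; MAX(d)→a](S)) → 3
E2 stepwise |·|:
  S → 5
  γ[v; MIN(d)→a](S) → 3
  ρ[b/a](γ[v; MIN(d)→a](S)) → 3

E1 result:
v | b
p | 6
s | 4
t | 8
E2 result:
v | b
p | 6
s | 1
t | 7
Witness: ('t', 8) appears 1× in E1 but 0× in E2.

no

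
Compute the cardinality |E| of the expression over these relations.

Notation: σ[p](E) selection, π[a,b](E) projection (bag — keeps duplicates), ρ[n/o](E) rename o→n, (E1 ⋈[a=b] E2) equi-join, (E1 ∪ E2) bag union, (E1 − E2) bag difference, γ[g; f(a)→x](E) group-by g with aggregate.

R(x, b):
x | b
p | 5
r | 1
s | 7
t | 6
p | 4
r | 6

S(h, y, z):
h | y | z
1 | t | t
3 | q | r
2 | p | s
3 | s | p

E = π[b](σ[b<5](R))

Stepwise |·|:
  R → 6
  σ[b<5](R) → 2
  π[b](σ[b<5](R)) → 2

|E| = 2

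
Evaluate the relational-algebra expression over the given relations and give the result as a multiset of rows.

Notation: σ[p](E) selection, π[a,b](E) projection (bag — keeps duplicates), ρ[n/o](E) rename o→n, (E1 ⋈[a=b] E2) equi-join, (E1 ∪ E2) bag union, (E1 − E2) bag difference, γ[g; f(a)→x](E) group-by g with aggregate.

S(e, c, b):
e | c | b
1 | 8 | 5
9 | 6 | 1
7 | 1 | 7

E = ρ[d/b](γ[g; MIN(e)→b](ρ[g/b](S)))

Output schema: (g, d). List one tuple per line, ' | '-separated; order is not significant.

Stepwise |·|:
  S → 3
  ρ[g/b](S) → 3
  γ[g; MIN(e)→b](ρ[g/b](S)) → 3
  ρ[d/b](γ[g; MIN(e)→b](ρ[g/b](S))) → 3

== RESULT ==
g | d
1 | 9
5 | 1
7 | 7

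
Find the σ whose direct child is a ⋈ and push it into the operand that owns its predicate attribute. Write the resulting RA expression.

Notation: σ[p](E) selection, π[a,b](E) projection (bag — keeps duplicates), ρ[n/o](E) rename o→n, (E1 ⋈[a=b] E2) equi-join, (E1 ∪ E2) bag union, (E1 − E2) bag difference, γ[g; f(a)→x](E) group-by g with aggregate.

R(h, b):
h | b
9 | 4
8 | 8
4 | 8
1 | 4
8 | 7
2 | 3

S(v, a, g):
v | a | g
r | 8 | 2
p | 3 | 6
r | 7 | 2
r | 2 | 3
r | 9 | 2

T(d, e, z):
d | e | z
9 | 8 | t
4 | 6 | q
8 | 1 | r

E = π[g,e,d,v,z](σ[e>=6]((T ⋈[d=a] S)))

σ filters on e, owned by the left side.
E' = π[g,e,d,v,z]((σ[e>=6](T) ⋈[d=a] S))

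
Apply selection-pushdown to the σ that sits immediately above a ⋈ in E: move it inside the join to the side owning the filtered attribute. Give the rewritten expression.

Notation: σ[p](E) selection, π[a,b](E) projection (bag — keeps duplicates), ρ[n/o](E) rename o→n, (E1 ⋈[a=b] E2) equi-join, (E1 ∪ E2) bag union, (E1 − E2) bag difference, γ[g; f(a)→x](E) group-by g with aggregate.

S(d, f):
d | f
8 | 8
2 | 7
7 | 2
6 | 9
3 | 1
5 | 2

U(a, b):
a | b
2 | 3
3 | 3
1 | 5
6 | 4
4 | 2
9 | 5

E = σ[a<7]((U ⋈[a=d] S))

σ filters on a, owned by the left side.
E' = (σ[a<7](U) ⋈[a=d] S)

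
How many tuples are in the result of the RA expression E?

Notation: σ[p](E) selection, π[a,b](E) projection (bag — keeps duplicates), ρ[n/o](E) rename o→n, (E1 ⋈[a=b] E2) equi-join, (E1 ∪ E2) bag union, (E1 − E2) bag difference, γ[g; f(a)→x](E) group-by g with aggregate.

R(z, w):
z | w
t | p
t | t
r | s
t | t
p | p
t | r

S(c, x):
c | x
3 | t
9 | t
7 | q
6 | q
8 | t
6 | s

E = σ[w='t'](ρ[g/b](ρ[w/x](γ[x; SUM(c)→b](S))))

Row counts bottom-up:
  S → 6
  γ[x; SUM(c)→b](S) → 3
  ρ[w/x](γ[x; SUM(c)→b](S)) → 3
  ρ[g/b](ρ[w/x](γ[x; SUM(c)→b](S))) → 3
  σ[w='t'](ρ[g/b](ρ[w/x](γ[x; SUM(c)→b](S)))) → 1

|E| = 1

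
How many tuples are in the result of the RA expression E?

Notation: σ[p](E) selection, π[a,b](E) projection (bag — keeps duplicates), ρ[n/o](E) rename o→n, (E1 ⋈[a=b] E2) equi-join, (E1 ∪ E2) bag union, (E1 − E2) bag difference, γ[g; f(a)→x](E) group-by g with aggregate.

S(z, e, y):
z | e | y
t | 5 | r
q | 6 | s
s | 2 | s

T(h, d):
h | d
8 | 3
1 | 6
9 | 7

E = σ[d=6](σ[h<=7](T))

Per-node cardinality:
  T → 3
  σ[h<=7](T) → 1
  σ[d=6](σ[h<=7](T)) → 1

|E| = 1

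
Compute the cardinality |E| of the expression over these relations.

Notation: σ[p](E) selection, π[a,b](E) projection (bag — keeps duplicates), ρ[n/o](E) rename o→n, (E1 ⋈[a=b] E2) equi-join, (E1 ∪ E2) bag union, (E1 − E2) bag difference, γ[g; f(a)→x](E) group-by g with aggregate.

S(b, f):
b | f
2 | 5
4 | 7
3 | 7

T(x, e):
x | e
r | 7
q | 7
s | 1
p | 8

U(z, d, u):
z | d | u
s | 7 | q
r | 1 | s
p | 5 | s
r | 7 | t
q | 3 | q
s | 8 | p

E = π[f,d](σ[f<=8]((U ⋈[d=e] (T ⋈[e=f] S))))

Stepwise |·|:
  U → 6
  T → 4
  S → 3
  (T ⋈[e=f] S) → 4
  (U ⋈[d=e] (T ⋈[e=f] S)) → 8
  σ[f<=8]((U ⋈[d=e] (T ⋈[e=f] S))) → 8
  π[f,d](σ[f<=8]((U ⋈[d=e] (T ⋈[e=f] S)))) → 8

|E| = 8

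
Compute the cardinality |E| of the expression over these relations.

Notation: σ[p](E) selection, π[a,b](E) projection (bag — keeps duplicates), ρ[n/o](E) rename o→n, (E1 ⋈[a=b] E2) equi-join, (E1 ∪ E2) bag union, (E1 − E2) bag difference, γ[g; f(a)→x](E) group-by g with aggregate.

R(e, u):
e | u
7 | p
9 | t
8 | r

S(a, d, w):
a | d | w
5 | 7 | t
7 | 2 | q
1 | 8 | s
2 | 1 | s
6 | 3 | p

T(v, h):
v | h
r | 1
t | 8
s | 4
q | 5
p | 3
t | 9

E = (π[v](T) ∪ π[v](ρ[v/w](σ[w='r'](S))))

Row counts bottom-up:
  T → 6
  π[v](T) → 6
  S → 5
  σ[w='r'](S) → 0
  ρ[v/w](σ[w='r'](S)) → 0
  π[v](ρ[v/w](σ[w='r'](S))) → 0
  (π[v](T) ∪ π[v](ρ[v/w](σ[w='r'](S)))) → 6

|E| = 6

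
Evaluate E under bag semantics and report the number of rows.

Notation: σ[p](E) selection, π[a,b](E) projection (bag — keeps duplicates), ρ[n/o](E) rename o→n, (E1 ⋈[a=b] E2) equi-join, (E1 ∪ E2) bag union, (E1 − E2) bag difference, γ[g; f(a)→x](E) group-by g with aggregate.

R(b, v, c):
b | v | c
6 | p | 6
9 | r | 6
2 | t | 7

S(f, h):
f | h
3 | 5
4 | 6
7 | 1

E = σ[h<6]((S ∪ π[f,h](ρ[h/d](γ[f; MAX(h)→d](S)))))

Stepwise |·|:
  S → 3
  S → 3
  γ[f; MAX(h)→d](S) → 3
  ρ[h/d](γ[f; MAX(h)→d](S)) → 3
  π[f,h](ρ[h/d](γ[f; MAX(h)→d](S))) → 3
  (S ∪ π[f,h](ρ[h/d](γ[f; MAX(h)→d](S)))) → 6
  σ[h<6]((S ∪ π[f,h](ρ[h/d](γ[f; MAX(h)→d](S))))) → 4

|E| = 4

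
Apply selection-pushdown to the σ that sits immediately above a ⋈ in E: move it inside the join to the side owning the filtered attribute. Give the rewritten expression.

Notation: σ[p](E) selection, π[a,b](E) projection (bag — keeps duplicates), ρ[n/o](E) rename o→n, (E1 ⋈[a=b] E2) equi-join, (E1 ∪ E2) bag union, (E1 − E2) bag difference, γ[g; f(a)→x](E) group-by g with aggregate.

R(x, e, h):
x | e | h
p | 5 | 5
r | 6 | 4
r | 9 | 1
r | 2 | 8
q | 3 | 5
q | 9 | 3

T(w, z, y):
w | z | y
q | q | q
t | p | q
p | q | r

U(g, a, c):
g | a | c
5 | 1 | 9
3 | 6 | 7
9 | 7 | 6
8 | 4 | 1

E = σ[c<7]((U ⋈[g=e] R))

σ filters on c, owned by the left side.
E' = (σ[c<7](U) ⋈[g=e] R)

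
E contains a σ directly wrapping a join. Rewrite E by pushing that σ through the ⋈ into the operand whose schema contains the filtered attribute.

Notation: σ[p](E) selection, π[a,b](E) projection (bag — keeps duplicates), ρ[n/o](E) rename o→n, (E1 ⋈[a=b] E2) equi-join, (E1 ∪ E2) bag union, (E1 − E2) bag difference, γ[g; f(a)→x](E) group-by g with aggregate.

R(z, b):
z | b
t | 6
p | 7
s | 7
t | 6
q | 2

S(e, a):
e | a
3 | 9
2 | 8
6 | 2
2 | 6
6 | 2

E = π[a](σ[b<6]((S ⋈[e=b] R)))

σ filters on b, owned by the right side.
E' = π[a]((S ⋈[e=b] σ[b<6](R)))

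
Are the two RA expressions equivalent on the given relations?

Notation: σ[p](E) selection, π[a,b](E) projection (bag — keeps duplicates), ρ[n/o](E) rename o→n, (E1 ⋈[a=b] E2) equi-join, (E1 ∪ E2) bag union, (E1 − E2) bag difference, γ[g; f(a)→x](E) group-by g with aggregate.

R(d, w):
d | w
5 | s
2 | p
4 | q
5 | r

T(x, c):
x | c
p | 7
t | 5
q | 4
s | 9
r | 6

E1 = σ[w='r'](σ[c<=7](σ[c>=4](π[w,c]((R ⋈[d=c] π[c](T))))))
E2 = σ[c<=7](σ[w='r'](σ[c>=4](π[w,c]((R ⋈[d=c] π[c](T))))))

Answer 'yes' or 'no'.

E1 per-node cardinality:
  R → 4
  T → 5
  π[c](T) → 5
  (R ⋈[d=c] π[c](T)) → 3
  π[w,c]((R ⋈[d=c] π[c](T))) → 3
  σ[c>=4](π[w,c]((R ⋈[d=c] π[c](T)))) → 3
  σ[c<=7](σ[c>=4](π[w,c]((R ⋈[d=c] π[c](T))))) → 3
  σ[w='r'](σ[c<=7](σ[c>=4](π[w,c]((R ⋈[d=c] π[c](T)))))) → 1
E2 per-node cardinality:
  R → 4
  T → 5
  π[c](T) → 5
  (R ⋈[d=c] π[c](T)) → 3
  π[w,c]((R ⋈[d=c] π[c](T))) → 3
  σ[c>=4](π[w,c]((R ⋈[d=c] π[c](T)))) → 3
  σ[w='r'](σ[c>=4](π[w,c]((R ⋈[d=c] π[c](T))))) → 1
  σ[c<=7](σ[w='r'](σ[c>=4](π[w,c]((R ⋈[d=c] π[c](T)))))) → 1

E1 and E2 produce the same multiset:
w | c
r | 5

yes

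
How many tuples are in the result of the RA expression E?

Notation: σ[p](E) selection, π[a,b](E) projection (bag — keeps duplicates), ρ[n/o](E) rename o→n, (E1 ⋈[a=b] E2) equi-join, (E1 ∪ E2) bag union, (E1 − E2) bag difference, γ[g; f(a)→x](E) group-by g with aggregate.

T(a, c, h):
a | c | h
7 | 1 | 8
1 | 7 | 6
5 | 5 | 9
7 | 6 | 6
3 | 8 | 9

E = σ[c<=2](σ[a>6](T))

Per-node cardinality:
  T → 5
  σ[a>6](T) → 2
  σ[c<=2](σ[a>6](T)) → 1

|E| = 1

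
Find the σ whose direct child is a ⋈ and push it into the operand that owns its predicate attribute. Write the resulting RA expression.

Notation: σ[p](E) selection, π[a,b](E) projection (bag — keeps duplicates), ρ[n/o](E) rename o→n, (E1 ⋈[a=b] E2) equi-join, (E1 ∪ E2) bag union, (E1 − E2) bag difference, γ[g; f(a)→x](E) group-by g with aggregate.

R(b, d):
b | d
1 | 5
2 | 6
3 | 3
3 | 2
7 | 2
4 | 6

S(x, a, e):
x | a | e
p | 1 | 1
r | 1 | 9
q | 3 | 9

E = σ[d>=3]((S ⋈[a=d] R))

σ filters on d, owned by the right side.
E' = (S ⋈[a=d] σ[d>=3](R))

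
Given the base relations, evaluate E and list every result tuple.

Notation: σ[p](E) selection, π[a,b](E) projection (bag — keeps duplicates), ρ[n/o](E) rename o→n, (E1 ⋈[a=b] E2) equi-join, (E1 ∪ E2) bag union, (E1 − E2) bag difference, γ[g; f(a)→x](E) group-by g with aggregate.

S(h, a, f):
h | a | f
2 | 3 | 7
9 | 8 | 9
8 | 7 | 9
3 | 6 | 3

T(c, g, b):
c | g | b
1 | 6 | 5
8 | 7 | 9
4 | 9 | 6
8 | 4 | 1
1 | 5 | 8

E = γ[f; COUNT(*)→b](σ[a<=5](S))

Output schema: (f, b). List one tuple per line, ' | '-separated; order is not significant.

Row counts bottom-up:
  S → 4
  σ[a<=5](S) → 1
  γ[f; COUNT(*)→b](σ[a<=5](S)) → 1

== RESULT ==
f | b
7 | 1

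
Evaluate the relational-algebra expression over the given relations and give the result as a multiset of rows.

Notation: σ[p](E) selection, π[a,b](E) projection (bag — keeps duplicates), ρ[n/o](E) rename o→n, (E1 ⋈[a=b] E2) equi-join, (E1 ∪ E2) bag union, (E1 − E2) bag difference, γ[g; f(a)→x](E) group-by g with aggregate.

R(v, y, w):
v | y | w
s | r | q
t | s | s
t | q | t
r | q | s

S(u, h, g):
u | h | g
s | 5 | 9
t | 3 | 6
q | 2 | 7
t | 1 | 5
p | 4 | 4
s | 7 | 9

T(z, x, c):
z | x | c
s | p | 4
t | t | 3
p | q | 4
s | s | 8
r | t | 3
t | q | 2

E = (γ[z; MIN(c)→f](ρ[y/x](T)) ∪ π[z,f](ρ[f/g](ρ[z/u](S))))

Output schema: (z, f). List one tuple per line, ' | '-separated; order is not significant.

Subexpression sizes:
  T → 6
  ρ[y/x](T) → 6
  γ[z; MIN(c)→f](ρ[y/x](T)) → 4
  S → 6
  ρ[z/u](S) → 6
  ρ[f/g](ρ[z/u](S)) → 6
  π[z,f](ρ[f/g](ρ[z/u](S))) → 6
  (γ[z; MIN(c)→f](ρ[y/x](T)) ∪ π[z,f](ρ[f/g](ρ[z/u](S)))) → 10

== RESULT ==
z | f
p | 4
p | 4
q | 7
r | 3
s | 4
s | 9
s | 9
t | 2
t | 5
t | 6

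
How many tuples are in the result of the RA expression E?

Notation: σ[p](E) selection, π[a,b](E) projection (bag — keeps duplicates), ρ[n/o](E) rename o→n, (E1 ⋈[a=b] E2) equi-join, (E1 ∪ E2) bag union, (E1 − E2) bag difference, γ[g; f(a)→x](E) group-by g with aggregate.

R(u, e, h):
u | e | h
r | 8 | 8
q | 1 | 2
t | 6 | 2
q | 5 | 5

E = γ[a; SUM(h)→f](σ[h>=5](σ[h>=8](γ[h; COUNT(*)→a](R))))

Stepwise |·|:
  R → 4
  γ[h; COUNT(*)→a](R) → 3
  σ[h>=8](γ[h; COUNT(*)→a](R)) → 1
  σ[h>=5](σ[h>=8](γ[h; COUNT(*)→a](R))) → 1
  γ[a; SUM(h)→f](σ[h>=5](σ[h>=8](γ[h; COUNT(*)→a](R)))) → 1

|E| = 1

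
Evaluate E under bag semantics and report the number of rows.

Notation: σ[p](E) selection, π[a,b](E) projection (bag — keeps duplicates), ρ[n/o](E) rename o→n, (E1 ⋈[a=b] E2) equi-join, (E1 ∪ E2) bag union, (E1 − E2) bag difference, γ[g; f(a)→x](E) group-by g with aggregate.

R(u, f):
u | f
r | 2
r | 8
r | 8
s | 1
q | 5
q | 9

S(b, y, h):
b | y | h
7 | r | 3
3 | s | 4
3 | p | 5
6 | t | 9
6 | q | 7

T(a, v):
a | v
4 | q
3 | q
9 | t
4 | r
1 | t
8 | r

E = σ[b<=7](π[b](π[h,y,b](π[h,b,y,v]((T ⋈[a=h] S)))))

Row counts bottom-up:
  T → 6
  S → 5
  (T ⋈[a=h] S) → 4
  π[h,b,y,v]((T ⋈[a=h] S)) → 4
  π[h,y,b](π[h,b,y,v]((T ⋈[a=h] S))) → 4
  π[b](π[h,y,b](π[h,b,y,v]((T ⋈[a=h] S)))) → 4
  σ[b<=7](π[b](π[h,y,b](π[h,b,y,v]((T ⋈[a=h] S))))) → 4

|E| = 4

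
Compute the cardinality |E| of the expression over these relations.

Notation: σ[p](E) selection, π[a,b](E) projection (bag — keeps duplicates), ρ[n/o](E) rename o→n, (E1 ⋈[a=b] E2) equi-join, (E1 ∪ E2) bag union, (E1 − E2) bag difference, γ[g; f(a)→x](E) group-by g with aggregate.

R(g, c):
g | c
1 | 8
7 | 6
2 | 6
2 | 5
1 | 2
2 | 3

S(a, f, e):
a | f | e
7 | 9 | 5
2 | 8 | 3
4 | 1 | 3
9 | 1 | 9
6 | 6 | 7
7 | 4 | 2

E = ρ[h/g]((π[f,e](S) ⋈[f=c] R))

Subexpression sizes:
  S → 6
  π[f,e](S) → 6
  R → 6
  (π[f,e](S) ⋈[f=c] R) → 3
  ρ[h/g]((π[f,e](S) ⋈[f=c] R)) → 3

|E| = 3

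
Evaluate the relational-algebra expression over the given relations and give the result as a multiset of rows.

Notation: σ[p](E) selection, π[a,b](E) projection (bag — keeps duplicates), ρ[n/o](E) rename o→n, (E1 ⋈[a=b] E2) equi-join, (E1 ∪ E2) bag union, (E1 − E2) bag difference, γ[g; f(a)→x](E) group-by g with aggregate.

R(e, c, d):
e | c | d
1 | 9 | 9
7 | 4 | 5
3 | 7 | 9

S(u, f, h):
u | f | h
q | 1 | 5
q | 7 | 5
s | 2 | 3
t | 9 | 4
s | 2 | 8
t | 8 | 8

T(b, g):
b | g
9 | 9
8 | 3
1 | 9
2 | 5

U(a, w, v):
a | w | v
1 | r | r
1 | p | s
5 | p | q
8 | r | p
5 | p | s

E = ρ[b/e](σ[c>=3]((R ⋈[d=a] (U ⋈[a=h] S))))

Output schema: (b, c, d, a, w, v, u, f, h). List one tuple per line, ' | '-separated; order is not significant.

Subexpression sizes:
  R → 3
  U → 5
  S → 6
  (U ⋈[a=h] S) → 6
  (R ⋈[d=a] (U ⋈[a=h] S)) → 4
  σ[c>=3]((R ⋈[d=a] (U ⋈[a=h] S))) → 4
  ρ[b/e](σ[c>=3]((R ⋈[d=a] (U ⋈[a=h] S)))) → 4

== RESULT ==
b | c | d | a | w | v | u | f | h
7 | 4 | 5 | 5 | p | q | q | 1 | 5
7 | 4 | 5 | 5 | p | q | q | 7 | 5
7 | 4 | 5 | 5 | p | s | q | 1 | 5
7 | 4 | 5 | 5 | p | s | q | 7 | 5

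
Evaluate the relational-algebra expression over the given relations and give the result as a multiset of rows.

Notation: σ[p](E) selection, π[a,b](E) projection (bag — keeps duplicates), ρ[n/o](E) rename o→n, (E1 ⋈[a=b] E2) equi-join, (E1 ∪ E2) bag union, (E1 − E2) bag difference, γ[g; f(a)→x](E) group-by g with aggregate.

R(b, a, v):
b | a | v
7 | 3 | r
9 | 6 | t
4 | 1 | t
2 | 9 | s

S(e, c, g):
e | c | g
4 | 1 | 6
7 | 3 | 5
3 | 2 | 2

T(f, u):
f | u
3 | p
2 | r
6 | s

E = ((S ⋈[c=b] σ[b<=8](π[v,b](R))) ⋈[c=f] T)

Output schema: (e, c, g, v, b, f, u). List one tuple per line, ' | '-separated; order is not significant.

Stepwise |·|:
  S → 3
  R → 4
  π[v,b](R) → 4
  σ[b<=8](π[v,b](R)) → 3
  (S ⋈[c=b] σ[b<=8](π[v,b](R))) → 1
  T → 3
  ((S ⋈[c=b] σ[b<=8](π[v,b](R))) ⋈[c=f] T) → 1

== RESULT ==
e | c | g | v | b | f | u
3 | 2 | 2 | s | 2 | 2 | r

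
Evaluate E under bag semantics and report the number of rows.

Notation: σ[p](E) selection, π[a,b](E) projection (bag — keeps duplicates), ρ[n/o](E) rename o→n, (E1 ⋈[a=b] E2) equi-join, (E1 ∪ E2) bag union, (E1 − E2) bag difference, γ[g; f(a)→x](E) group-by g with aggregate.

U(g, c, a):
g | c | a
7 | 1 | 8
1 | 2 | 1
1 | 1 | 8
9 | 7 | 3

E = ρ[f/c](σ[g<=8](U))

Per-node cardinality:
  U → 4
  σ[g<=8](U) → 3
  ρ[f/c](σ[g<=8](U)) → 3

|E| = 3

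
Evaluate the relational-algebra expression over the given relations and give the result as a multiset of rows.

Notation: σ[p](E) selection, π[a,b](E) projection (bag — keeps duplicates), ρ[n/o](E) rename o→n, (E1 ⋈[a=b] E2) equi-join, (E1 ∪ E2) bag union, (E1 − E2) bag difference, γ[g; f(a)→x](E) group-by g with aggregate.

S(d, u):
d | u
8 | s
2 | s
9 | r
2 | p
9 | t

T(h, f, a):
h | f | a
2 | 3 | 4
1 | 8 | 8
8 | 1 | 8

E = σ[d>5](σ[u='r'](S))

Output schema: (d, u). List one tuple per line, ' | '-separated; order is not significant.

Per-node cardinality:
  S → 5
  σ[u='r'](S) → 1
  σ[d>5](σ[u='r'](S)) → 1

== RESULT ==
d | u
9 | r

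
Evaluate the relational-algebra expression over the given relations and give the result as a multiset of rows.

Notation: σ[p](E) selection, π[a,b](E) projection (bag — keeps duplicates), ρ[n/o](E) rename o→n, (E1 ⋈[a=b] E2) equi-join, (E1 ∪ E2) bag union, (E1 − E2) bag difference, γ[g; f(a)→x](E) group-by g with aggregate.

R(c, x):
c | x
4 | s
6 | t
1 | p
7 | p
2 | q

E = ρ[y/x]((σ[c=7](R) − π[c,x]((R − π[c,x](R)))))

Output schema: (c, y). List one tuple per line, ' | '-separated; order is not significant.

Per-node cardinality:
  R → 5
  σ[c=7](R) → 1
  R → 5
  R → 5
  π[c,x](R) → 5
  (R − π[c,x](R)) → 0
  π[c,x]((R − π[c,x](R))) → 0
  (σ[c=7](R) − π[c,x]((R − π[c,x](R)))) → 1
  ρ[y/x]((σ[c=7](R) − π[c,x]((R − π[c,x](R))))) → 1

== RESULT ==
c | y
7 | p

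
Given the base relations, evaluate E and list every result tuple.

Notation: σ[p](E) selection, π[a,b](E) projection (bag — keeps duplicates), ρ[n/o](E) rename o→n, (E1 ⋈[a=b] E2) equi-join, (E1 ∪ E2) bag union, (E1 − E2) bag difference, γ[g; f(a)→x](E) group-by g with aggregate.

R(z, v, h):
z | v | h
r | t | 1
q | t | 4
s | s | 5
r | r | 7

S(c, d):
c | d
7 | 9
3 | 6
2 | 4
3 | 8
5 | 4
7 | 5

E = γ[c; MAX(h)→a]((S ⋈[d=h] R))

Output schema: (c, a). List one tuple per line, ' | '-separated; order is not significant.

Row counts bottom-up:
  S → 6
  R → 4
  (S ⋈[d=h] R) → 3
  γ[c; MAX(h)→a]((S ⋈[d=h] R)) → 3

== RESULT ==
c | a
2 | 4
5 | 4
7 | 5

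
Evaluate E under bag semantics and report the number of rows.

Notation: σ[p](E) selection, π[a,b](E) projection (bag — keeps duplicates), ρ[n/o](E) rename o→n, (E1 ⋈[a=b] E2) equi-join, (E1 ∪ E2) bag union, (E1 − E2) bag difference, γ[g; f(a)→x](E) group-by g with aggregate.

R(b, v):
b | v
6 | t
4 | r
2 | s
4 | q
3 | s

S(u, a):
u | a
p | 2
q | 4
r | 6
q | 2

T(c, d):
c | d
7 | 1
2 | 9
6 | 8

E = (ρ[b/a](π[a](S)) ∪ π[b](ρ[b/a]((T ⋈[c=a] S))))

Row counts bottom-up:
  S → 4
  π[a](S) → 4
  ρ[b/a](π[a](S)) → 4
  T → 3
  S → 4
  (T ⋈[c=a] S) → 3
  ρ[b/a]((T ⋈[c=a] S)) → 3
  π[b](ρ[b/a]((T ⋈[c=a] S))) → 3
  (ρ[b/a](π[a](S)) ∪ π[b](ρ[b/a]((T ⋈[c=a] S)))) → 7

|E| = 7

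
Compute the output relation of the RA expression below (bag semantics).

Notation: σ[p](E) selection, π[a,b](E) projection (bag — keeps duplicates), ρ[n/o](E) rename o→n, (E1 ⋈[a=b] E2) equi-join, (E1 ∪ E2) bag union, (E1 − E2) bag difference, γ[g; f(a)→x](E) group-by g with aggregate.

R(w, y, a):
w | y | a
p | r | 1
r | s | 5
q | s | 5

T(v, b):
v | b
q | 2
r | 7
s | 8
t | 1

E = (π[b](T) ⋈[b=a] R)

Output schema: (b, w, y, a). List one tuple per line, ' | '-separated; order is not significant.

Row counts bottom-up:
  T → 4
  π[b](T) → 4
  R → 3
  (π[b](T) ⋈[b=a] R) → 1

== RESULT ==
b | w | y | a
1 | p | r | 1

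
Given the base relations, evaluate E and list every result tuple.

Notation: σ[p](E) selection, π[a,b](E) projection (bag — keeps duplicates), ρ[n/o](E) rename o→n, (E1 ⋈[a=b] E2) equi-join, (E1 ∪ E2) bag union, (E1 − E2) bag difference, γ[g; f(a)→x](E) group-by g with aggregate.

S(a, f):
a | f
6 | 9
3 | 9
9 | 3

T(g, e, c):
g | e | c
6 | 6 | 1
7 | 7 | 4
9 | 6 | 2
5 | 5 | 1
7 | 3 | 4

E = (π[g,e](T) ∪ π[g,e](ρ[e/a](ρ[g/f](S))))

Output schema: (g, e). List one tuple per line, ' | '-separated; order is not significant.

Per-node cardinality:
  T → 5
  π[g,e](T) → 5
  S → 3
  ρ[g/f](S) → 3
  ρ[e/a](ρ[g/f](S)) → 3
  π[g,e](ρ[e/a](ρ[g/f](S))) → 3
  (π[g,e](T) ∪ π[g,e](ρ[e/a](ρ[g/f](S)))) → 8

== RESULT ==
g | e
3 | 9
5 | 5
6 | 6
7 | 3
7 | 7
9 | 3
9 | 6
9 | 6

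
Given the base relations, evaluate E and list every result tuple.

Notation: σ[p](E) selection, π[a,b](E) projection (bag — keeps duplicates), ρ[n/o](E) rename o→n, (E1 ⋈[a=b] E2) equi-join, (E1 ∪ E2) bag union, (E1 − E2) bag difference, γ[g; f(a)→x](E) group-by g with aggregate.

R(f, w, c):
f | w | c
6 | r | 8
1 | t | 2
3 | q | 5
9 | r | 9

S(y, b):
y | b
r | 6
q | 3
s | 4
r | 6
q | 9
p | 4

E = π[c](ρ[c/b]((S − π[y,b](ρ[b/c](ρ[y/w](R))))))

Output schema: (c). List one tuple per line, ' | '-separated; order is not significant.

Row counts bottom-up:
  S → 6
  R → 4
  ρ[y/w](R) → 4
  ρ[b/c](ρ[y/w](R)) → 4
  π[y,b](ρ[b/c](ρ[y/w](R))) → 4
  (S − π[y,b](ρ[b/c](ρ[y/w](R)))) → 6
  ρ[c/b]((S − π[y,b](ρ[b/c](ρ[y/w](R))))) → 6
  π[c](ρ[c/b]((S − π[y,b](ρ[b/c](ρ[y/w](R)))))) → 6

== RESULT ==
c
3
4
4
6
6
9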